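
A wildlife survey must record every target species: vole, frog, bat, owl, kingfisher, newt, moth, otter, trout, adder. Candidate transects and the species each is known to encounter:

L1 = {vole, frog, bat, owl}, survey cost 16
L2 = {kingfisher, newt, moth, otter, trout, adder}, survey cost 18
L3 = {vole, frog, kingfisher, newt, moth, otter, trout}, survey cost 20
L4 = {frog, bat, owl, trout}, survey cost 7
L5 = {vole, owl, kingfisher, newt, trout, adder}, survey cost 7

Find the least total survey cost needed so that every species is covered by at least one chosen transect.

32

L2, L4, L5 cover every species at survey cost 18 + 7 + 7 = 32.
Any cover uses at least 2 transects; among all covering selections none totals below 32.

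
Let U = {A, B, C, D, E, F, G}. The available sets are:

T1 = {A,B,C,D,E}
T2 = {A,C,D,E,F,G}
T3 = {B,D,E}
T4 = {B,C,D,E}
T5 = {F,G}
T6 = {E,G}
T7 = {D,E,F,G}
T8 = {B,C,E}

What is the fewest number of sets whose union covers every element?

2

T1, T2 together cover {A, B, C, D, E, F, G} — every element.
No single set contains all 7 elements, so 2 is optimal.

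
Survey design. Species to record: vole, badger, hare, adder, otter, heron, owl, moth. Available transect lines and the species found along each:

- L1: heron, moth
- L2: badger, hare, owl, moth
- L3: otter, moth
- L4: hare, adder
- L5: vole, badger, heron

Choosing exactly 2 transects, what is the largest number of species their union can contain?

6

Choosing L2, L5 covers {vole, badger, hare, heron, owl, moth} — 6 species.
No choice of 2 transects does better; here adder, otter are left uncovered.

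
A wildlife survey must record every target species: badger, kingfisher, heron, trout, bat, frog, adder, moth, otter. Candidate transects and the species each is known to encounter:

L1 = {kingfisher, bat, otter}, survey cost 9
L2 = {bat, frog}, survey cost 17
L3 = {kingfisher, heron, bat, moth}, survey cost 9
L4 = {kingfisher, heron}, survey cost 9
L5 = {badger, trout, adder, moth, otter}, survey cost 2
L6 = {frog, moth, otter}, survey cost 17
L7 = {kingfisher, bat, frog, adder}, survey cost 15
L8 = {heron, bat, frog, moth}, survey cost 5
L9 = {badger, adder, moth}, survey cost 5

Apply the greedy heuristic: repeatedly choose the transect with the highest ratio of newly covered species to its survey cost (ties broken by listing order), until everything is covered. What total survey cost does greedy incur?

Pick 1: L5 adds 5 new (badger, trout, adder, moth, otter) at survey cost 2 (ratio 5/2).
Pick 2: L8 adds 3 new (heron, bat, frog) at survey cost 5 (ratio 3/5).
Pick 3: L1 adds 1 new (kingfisher) at survey cost 9 (ratio 1/9).
Greedy total survey cost: 2 + 5 + 9 = 16.

16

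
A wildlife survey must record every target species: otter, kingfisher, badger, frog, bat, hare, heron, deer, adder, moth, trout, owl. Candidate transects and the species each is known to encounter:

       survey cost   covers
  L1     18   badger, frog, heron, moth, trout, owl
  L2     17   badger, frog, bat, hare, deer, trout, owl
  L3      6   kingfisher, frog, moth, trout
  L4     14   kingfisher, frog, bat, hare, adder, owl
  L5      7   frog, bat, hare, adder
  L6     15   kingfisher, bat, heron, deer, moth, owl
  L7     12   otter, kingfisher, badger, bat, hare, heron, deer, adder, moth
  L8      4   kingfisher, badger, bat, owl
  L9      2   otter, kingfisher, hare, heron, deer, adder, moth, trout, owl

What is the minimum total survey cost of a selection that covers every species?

L3, L8, L9 cover every species at survey cost 6 + 4 + 2 = 12.
Any cover uses at least 2 transects; among all covering selections none totals below 12.

12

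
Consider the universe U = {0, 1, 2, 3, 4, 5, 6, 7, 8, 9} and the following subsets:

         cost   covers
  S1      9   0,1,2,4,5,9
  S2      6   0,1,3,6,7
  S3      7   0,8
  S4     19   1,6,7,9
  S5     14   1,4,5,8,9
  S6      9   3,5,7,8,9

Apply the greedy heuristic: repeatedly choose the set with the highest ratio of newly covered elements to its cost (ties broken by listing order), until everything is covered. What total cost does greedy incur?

Pick 1: S2 adds 5 new (0, 1, 3, 6, 7) at cost 6 (ratio 5/6).
Pick 2: S1 adds 4 new (2, 4, 5, 9) at cost 9 (ratio 4/9).
Pick 3: S3 adds 1 new (8) at cost 7 (ratio 1/7).
Greedy total cost: 6 + 9 + 7 = 22.

22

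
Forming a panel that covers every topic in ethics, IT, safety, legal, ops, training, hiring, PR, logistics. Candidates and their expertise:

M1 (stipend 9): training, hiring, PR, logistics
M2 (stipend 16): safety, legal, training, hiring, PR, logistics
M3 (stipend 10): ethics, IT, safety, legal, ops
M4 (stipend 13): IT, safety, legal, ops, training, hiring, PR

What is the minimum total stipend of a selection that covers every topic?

M1, M3 cover every topic at stipend 9 + 10 = 19.
Any cover uses at least 2 members; among all covering selections none totals below 19.
Greedy by coverage-per-stipend would pick M4, M1, M3 for 32 — worse than the optimum 19.

19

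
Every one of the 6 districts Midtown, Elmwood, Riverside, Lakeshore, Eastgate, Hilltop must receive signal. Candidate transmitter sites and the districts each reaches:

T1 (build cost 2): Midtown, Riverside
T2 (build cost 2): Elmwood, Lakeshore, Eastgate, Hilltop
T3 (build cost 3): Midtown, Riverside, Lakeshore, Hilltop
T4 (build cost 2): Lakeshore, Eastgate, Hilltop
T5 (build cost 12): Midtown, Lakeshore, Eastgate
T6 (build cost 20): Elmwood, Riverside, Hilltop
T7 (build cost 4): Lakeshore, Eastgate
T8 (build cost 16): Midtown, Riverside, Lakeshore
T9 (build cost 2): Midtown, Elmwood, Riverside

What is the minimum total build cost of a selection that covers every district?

T1, T2 cover every district at build cost 2 + 2 = 4.
Any cover uses at least 2 transmitter sites; among all covering selections none totals below 4.

4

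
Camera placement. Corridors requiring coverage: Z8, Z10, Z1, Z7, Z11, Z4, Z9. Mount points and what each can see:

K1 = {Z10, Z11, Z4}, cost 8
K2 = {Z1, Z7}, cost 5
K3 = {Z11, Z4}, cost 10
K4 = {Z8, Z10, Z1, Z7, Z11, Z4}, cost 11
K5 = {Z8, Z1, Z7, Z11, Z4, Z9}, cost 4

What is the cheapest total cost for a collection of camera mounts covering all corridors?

K1, K5 cover every corridor at cost 8 + 4 = 12.
Any cover uses at least 2 camera mounts; among all covering selections none totals below 12.

12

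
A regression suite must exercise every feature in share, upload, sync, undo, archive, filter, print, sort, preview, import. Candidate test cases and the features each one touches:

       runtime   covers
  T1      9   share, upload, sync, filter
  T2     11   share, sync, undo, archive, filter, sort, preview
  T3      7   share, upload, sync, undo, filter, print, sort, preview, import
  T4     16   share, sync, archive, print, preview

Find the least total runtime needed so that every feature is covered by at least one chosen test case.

18

T2, T3 cover every feature at runtime 11 + 7 = 18.
Any cover uses at least 2 test cases; among all covering selections none totals below 18.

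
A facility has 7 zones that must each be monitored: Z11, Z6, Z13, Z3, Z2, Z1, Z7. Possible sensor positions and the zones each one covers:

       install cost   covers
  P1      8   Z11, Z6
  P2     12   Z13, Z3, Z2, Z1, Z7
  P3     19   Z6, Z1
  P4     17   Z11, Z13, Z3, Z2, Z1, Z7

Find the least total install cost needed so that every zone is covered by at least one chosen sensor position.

20

P1, P2 cover every zone at install cost 8 + 12 = 20.
Any cover uses at least 2 sensor positions; among all covering selections none totals below 20.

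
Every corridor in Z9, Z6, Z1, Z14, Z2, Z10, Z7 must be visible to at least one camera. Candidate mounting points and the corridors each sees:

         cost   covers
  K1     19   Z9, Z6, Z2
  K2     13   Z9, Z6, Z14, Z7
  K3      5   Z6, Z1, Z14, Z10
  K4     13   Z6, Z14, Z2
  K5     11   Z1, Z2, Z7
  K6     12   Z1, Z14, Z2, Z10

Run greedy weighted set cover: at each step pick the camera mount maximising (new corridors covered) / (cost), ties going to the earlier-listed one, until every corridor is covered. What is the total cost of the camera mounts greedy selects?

Pick 1: K3 adds 4 new (Z6, Z1, Z14, Z10) at cost 5 (ratio 4/5).
Pick 2: K5 adds 2 new (Z2, Z7) at cost 11 (ratio 2/11).
Pick 3: K2 adds 1 new (Z9) at cost 13 (ratio 1/13).
Greedy total cost: 5 + 11 + 13 = 29. (The true optimum is 25, so greedy overshoots here.)

29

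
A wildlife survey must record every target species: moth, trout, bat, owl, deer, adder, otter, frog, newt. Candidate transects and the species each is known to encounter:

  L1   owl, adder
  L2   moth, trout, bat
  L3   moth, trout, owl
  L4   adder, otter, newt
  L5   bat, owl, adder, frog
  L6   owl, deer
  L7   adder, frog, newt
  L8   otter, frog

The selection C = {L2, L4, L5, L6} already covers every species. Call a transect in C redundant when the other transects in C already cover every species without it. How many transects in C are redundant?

0

Drop L2: moth, trout uncovered — not redundant.
Drop L4: otter, newt uncovered — not redundant.
Drop L5: frog uncovered — not redundant.
Drop L6: deer uncovered — not redundant.
None of the transects in C is redundant.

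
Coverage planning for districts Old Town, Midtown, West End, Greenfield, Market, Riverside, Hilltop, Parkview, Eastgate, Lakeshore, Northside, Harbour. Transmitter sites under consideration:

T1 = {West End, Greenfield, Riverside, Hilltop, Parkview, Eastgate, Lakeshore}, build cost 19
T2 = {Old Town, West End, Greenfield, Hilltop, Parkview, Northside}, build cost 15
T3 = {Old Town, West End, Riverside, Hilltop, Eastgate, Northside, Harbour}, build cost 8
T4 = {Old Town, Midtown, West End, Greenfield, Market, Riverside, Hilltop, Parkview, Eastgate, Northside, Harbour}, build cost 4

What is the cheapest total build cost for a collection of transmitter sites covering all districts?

23

T1, T4 cover every district at build cost 19 + 4 = 23.
Any cover uses at least 2 transmitter sites; among all covering selections none totals below 23.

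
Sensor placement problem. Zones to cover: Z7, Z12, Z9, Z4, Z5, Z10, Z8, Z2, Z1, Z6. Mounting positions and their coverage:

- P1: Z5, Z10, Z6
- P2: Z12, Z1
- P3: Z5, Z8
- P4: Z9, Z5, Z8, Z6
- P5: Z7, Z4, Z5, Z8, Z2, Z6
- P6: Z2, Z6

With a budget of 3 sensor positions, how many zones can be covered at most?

Choosing P1, P2, P5 covers {Z7, Z12, Z4, Z5, Z10, Z8, Z2, Z1, Z6} — 9 zones.
No choice of 3 sensor positions does better; here Z9 is left uncovered.

9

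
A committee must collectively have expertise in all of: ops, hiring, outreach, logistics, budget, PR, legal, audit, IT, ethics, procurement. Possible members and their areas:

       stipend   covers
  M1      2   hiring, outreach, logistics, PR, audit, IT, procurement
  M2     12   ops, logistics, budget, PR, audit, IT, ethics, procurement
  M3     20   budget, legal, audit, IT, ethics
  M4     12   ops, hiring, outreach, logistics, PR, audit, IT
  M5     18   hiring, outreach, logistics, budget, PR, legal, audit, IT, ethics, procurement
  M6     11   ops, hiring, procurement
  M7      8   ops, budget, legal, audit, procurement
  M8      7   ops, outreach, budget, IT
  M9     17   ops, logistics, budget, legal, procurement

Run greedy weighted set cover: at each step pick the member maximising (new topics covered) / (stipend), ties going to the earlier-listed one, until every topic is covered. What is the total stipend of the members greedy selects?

Pick 1: M1 adds 7 new (hiring, outreach, logistics, PR, audit, IT, procurement) at stipend 2 (ratio 7/2).
Pick 2: M7 adds 3 new (ops, budget, legal) at stipend 8 (ratio 3/8).
Pick 3: M2 adds 1 new (ethics) at stipend 12 (ratio 1/12).
Greedy total stipend: 2 + 8 + 12 = 22.

22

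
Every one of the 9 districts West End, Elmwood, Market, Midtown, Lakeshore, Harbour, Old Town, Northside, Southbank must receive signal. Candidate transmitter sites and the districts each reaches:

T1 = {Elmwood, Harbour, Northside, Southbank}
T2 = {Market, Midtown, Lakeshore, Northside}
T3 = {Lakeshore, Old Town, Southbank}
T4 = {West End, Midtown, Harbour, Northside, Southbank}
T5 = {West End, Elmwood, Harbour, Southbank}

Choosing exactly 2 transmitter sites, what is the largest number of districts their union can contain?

8

Choosing T2, T5 covers {West End, Elmwood, Market, Midtown, Lakeshore, Harbour, Northside, Southbank} — 8 districts.
No choice of 2 transmitter sites does better; here Old Town is left uncovered.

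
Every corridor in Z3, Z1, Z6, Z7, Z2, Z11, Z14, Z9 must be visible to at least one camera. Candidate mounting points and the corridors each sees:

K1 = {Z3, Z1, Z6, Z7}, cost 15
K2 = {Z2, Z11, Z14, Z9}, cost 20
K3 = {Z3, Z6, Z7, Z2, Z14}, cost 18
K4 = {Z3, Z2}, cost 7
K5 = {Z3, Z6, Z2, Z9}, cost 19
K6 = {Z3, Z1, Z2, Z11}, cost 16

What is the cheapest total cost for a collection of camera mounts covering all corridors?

35

K1, K2 cover every corridor at cost 15 + 20 = 35.
Any cover uses at least 2 camera mounts; among all covering selections none totals below 35.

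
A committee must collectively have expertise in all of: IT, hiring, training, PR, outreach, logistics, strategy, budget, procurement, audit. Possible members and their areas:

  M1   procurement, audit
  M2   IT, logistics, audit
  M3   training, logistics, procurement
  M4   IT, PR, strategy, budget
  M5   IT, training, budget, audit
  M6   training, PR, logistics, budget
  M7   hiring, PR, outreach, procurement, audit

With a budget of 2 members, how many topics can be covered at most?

Choosing M4, M7 covers {IT, hiring, PR, outreach, strategy, budget, procurement, audit} — 8 topics.
No choice of 2 members does better; here training, logistics are left uncovered.

8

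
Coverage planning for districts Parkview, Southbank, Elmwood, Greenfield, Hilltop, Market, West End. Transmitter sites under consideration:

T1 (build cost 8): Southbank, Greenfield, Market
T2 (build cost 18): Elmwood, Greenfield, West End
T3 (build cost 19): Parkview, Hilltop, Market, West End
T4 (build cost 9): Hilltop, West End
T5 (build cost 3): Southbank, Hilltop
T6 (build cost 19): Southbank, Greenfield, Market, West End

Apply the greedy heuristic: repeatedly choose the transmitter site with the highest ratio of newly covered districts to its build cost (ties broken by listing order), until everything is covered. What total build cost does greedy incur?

Pick 1: T5 adds 2 new (Southbank, Hilltop) at build cost 3 (ratio 2/3).
Pick 2: T1 adds 2 new (Greenfield, Market) at build cost 8 (ratio 2/8).
Pick 3: T2 adds 2 new (Elmwood, West End) at build cost 18 (ratio 2/18).
Pick 4: T3 adds 1 new (Parkview) at build cost 19 (ratio 1/19).
Greedy total build cost: 3 + 8 + 18 + 19 = 48. (The true optimum is 40, so greedy overshoots here.)

48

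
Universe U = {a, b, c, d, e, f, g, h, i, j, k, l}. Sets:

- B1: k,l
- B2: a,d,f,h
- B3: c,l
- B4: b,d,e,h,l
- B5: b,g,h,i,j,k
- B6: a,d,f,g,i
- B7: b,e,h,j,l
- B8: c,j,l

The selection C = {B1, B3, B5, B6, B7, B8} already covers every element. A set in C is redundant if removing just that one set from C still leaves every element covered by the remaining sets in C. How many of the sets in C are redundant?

Drop B1: the rest still cover every element — redundant.
Drop B3: the rest still cover every element — redundant.
Drop B5: the rest still cover every element — redundant.
Drop B6: a, d, f uncovered — not redundant.
Drop B7: e uncovered — not redundant.
Drop B8: the rest still cover every element — redundant.
4 redundant: B1, B3, B5, B8.

4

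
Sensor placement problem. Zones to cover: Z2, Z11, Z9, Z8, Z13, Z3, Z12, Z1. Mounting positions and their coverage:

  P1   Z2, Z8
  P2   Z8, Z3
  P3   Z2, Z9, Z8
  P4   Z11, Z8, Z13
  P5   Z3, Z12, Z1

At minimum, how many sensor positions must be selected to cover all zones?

P3, P4, P5 together cover {Z2, Z11, Z9, Z8, Z13, Z3, Z12, Z1} — every zone.
No 2 of the 5 sensor positions cover everything (all 10 pairs fall short), so 3 is minimum.

3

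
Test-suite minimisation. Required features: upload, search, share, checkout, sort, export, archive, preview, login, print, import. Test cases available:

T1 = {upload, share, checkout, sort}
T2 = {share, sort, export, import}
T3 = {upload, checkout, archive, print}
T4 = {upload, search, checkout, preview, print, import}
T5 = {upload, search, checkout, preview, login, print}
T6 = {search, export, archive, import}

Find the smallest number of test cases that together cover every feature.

3

T1, T5, T6 together cover {upload, search, share, checkout, sort, export, archive, preview, login, print, import} — every feature.
No 2 of the 6 test cases cover everything (all 15 pairs fall short), so 3 is minimum.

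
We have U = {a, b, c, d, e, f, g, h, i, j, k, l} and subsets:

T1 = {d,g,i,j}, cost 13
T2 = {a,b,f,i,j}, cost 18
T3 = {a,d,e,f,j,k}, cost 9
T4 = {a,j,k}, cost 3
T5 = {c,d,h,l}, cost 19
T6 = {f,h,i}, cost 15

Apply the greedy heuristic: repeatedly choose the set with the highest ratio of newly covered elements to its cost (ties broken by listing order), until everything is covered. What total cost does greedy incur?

62

Pick 1: T4 adds 3 new (a, j, k) at cost 3 (ratio 3/3).
Pick 2: T3 adds 3 new (d, e, f) at cost 9 (ratio 3/9).
Pick 3: T5 adds 3 new (c, h, l) at cost 19 (ratio 3/19).
Pick 4: T1 adds 2 new (g, i) at cost 13 (ratio 2/13).
Pick 5: T2 adds 1 new (b) at cost 18 (ratio 1/18).
Greedy total cost: 3 + 9 + 19 + 13 + 18 = 62. (The true optimum is 59, so greedy overshoots here.)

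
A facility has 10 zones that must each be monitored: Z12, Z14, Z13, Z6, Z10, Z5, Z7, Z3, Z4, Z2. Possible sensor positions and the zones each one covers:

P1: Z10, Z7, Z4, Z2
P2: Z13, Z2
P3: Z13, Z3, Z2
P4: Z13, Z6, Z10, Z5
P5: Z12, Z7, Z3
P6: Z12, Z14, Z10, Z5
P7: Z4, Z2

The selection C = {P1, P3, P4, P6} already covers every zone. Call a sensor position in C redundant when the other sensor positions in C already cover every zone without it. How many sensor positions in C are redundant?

0

Drop P1: Z7, Z4 uncovered — not redundant.
Drop P3: Z3 uncovered — not redundant.
Drop P4: Z6 uncovered — not redundant.
Drop P6: Z12, Z14 uncovered — not redundant.
None of the sensor positions in C is redundant.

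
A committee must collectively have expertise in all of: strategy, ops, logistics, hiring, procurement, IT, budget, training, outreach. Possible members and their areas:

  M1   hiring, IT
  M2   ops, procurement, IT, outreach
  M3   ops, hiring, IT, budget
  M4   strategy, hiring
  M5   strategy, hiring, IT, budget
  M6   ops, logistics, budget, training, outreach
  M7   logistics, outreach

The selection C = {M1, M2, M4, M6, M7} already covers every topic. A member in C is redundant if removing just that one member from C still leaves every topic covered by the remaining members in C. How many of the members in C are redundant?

2

Drop M1: the rest still cover every topic — redundant.
Drop M2: procurement uncovered — not redundant.
Drop M4: strategy uncovered — not redundant.
Drop M6: budget, training uncovered — not redundant.
Drop M7: the rest still cover every topic — redundant.
2 redundant: M1, M7.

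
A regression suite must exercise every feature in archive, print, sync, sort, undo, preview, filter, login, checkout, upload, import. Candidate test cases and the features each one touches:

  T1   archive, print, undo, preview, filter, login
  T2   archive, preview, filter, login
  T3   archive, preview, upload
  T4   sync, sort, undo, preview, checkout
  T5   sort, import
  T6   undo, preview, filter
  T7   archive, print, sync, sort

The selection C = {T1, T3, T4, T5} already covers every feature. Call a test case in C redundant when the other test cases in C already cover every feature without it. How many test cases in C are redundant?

0

Drop T1: print, filter, login uncovered — not redundant.
Drop T3: upload uncovered — not redundant.
Drop T4: sync, checkout uncovered — not redundant.
Drop T5: import uncovered — not redundant.
None of the test cases in C is redundant.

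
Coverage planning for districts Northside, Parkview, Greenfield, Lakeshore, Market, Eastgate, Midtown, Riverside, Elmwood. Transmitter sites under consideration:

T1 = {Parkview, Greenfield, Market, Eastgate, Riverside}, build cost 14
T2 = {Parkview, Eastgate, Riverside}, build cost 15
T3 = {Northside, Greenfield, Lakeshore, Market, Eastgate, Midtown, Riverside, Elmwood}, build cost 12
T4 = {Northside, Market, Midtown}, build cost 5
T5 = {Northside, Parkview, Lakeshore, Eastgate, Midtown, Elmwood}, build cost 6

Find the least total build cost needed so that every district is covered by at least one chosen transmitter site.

T3, T5 cover every district at build cost 12 + 6 = 18.
Any cover uses at least 2 transmitter sites; among all covering selections none totals below 18.

18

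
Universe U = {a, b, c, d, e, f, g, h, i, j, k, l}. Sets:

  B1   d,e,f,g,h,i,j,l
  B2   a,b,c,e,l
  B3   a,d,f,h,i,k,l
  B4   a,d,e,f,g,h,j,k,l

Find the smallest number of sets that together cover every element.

3

B1, B2, B3 together cover {a, b, c, d, e, f, g, h, i, j, k, l} — every element.
No 2 of the 4 sets cover everything (all 6 pairs fall short), so 3 is minimum.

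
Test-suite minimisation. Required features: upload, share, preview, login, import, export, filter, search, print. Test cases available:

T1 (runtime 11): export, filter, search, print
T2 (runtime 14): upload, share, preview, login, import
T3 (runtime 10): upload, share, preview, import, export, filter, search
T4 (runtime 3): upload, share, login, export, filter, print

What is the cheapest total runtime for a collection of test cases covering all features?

T3, T4 cover every feature at runtime 10 + 3 = 13.
Any cover uses at least 2 test cases; among all covering selections none totals below 13.

13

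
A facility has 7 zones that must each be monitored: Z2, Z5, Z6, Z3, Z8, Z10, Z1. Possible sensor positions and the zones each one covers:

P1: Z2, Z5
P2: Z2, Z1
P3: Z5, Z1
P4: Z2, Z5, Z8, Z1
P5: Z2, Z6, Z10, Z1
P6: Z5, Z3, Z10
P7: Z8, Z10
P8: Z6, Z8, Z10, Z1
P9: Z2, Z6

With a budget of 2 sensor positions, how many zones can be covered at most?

6

Choosing P1, P8 covers {Z2, Z5, Z6, Z8, Z10, Z1} — 6 zones.
No choice of 2 sensor positions does better; here Z3 is left uncovered.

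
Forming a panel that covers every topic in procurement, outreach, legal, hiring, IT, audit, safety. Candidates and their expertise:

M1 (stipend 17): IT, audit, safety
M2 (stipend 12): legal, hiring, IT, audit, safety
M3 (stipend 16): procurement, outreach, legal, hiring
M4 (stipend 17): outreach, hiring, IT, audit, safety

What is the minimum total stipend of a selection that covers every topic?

M2, M3 cover every topic at stipend 12 + 16 = 28.
Any cover uses at least 2 members; among all covering selections none totals below 28.

28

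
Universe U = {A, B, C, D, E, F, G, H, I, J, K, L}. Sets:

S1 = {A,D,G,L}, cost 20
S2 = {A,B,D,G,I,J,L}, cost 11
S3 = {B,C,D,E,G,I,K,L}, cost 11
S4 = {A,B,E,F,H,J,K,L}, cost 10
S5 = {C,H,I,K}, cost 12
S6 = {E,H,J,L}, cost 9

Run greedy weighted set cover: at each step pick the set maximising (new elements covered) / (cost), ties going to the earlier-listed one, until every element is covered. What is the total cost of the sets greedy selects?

Pick 1: S4 adds 8 new (A, B, E, F, H, J, K, L) at cost 10 (ratio 8/10).
Pick 2: S3 adds 4 new (C, D, G, I) at cost 11 (ratio 4/11).
Greedy total cost: 10 + 11 = 21.

21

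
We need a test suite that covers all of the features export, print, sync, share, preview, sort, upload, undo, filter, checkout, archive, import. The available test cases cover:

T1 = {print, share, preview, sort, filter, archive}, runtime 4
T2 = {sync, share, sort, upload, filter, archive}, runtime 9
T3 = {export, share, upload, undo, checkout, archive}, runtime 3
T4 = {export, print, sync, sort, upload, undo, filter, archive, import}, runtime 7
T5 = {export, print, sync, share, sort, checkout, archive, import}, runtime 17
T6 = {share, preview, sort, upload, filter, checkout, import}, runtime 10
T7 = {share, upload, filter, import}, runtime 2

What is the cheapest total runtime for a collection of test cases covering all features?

T1, T3, T4 cover every feature at runtime 4 + 3 + 7 = 14.
Any cover uses at least 2 test cases; among all covering selections none totals below 14.
Greedy by coverage-per-runtime would pick T3, T1, T7, T4 for 16 — worse than the optimum 14.

14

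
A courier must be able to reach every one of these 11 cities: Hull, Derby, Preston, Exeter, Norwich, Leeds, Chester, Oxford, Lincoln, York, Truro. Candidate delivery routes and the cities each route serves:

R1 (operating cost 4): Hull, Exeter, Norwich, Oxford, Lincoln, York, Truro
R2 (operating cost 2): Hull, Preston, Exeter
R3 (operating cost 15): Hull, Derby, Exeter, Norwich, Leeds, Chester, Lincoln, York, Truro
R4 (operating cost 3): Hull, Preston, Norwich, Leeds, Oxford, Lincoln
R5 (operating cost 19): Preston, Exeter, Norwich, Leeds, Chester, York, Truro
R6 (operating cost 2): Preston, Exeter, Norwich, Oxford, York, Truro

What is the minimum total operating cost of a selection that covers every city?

R3, R6 cover every city at operating cost 15 + 2 = 17.
Any cover uses at least 2 routes; among all covering selections none totals below 17.
Greedy by coverage-per-operating cost would pick R6, R4, R3 for 20 — worse than the optimum 17.

17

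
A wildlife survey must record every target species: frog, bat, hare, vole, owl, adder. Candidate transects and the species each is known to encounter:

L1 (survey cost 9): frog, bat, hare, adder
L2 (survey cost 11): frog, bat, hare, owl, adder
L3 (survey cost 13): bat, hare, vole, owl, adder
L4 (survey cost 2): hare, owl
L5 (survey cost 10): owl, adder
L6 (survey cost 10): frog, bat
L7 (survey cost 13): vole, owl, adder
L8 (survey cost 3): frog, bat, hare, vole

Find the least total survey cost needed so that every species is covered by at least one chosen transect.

13

L5, L8 cover every species at survey cost 10 + 3 = 13.
Any cover uses at least 2 transects; among all covering selections none totals below 13.
Greedy by coverage-per-survey cost would pick L8, L4, L1 for 14 — worse than the optimum 13.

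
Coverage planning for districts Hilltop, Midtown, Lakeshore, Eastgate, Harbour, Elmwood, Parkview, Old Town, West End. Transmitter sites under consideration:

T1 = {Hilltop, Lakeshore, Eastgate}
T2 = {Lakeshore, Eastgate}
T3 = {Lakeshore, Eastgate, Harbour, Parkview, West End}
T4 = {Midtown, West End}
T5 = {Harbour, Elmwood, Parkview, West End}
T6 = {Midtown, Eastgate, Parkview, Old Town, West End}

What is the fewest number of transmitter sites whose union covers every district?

T1, T5, T6 together cover {Hilltop, Midtown, Lakeshore, Eastgate, Harbour, Elmwood, Parkview, Old Town, West End} — every district.
No 2 of the 6 transmitter sites cover everything (all 15 pairs fall short), so 3 is minimum.
Greedy (largest uncovered first) would take T3, T6, T1, T5 — 4 transmitter sites — but 3 suffice.

3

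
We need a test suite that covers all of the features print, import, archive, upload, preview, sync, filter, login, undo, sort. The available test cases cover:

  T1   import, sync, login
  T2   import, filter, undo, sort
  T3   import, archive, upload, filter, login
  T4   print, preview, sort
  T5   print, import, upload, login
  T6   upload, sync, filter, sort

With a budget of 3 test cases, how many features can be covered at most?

9

Choosing T1, T3, T4 covers {print, import, archive, upload, preview, sync, filter, login, sort} — 9 features.
No choice of 3 test cases does better; here undo is left uncovered.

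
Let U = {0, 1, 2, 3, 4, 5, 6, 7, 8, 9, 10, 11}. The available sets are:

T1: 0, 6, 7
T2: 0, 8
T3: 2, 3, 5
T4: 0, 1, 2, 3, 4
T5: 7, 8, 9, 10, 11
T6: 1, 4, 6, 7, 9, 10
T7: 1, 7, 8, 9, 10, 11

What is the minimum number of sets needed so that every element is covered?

T1, T3, T4, T5 together cover {0, 1, 2, 3, 4, 5, 6, 7, 8, 9, 10, 11} — every element.
No 3 of the 7 sets cover everything (all 35 triples fall short), so 4 is minimum.

4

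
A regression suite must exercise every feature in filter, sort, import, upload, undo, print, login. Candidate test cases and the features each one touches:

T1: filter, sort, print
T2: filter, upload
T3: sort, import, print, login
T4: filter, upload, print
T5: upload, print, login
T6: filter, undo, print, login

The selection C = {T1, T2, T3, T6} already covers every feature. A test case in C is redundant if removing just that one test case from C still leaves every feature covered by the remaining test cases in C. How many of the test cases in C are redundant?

1

Drop T1: the rest still cover every feature — redundant.
Drop T2: upload uncovered — not redundant.
Drop T3: import uncovered — not redundant.
Drop T6: undo uncovered — not redundant.
1 redundant: T1.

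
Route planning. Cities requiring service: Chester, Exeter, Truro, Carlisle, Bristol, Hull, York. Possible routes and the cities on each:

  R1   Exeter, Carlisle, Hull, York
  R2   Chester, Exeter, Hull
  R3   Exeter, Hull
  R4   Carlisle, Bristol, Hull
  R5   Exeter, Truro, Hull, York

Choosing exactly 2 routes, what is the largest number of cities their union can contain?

6

Choosing R4, R5 covers {Exeter, Truro, Carlisle, Bristol, Hull, York} — 6 cities.
No choice of 2 routes does better; here Chester is left uncovered.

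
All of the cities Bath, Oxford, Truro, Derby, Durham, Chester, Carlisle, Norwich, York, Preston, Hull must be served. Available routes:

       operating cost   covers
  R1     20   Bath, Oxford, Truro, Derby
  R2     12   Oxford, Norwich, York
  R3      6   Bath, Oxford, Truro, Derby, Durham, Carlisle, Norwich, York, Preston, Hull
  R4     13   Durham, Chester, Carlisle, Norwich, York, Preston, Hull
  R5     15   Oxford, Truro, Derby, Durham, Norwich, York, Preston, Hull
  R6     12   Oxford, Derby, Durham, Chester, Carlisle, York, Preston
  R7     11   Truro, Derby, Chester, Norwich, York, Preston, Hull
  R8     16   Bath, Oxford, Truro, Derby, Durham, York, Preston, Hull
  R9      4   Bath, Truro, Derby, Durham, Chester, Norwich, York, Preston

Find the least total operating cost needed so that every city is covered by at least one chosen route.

10

R3, R9 cover every city at operating cost 6 + 4 = 10.
Any cover uses at least 2 routes; among all covering selections none totals below 10.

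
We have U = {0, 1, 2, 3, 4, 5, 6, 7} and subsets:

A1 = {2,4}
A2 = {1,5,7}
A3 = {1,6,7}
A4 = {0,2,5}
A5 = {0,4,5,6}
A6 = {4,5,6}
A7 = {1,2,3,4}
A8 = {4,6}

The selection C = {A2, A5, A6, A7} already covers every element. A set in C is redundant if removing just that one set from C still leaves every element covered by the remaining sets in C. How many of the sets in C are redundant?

Drop A2: 7 uncovered — not redundant.
Drop A5: 0 uncovered — not redundant.
Drop A6: the rest still cover every element — redundant.
Drop A7: 2, 3 uncovered — not redundant.
1 redundant: A6.

1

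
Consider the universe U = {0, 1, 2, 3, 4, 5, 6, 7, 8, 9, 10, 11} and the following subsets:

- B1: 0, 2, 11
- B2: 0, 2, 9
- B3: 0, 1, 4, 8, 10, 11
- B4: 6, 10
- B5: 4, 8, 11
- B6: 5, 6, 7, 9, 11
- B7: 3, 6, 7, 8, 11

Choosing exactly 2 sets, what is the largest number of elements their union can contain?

10

Choosing B3, B6 covers {0, 1, 4, 5, 6, 7, 8, 9, 10, 11} — 10 elements.
No choice of 2 sets does better; here 2, 3 are left uncovered.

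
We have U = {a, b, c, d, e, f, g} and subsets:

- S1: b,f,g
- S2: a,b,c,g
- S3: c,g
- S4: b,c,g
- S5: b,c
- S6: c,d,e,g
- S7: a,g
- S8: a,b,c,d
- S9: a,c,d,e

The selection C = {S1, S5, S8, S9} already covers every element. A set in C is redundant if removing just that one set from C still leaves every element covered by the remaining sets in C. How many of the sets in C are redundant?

2

Drop S1: f, g uncovered — not redundant.
Drop S5: the rest still cover every element — redundant.
Drop S8: the rest still cover every element — redundant.
Drop S9: e uncovered — not redundant.
2 redundant: S5, S8.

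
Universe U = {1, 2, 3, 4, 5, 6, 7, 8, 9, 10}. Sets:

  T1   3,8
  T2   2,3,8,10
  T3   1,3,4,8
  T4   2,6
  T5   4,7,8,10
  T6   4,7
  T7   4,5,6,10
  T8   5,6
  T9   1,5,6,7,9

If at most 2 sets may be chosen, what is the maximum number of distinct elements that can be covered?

Choosing T2, T9 covers {1, 2, 3, 5, 6, 7, 8, 9, 10} — 9 elements.
No choice of 2 sets does better; here 4 is left uncovered.

9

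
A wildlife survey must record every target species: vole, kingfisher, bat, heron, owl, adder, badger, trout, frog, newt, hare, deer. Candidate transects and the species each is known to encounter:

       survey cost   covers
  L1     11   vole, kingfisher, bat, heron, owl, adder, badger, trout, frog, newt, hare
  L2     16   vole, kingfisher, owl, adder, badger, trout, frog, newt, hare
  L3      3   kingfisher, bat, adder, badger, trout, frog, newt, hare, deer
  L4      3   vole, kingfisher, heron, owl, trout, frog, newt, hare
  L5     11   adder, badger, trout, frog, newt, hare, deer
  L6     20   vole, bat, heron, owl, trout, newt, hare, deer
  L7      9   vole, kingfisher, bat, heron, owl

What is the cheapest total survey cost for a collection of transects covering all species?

L3, L4 cover every species at survey cost 3 + 3 = 6.
Any cover uses at least 2 transects; among all covering selections none totals below 6.

6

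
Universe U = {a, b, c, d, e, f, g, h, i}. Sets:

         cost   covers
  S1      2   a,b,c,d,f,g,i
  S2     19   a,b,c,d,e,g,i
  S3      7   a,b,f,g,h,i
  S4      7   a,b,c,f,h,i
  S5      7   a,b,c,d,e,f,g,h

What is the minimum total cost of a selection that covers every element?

9

S1, S5 cover every element at cost 2 + 7 = 9.
Any cover uses at least 2 sets; among all covering selections none totals below 9.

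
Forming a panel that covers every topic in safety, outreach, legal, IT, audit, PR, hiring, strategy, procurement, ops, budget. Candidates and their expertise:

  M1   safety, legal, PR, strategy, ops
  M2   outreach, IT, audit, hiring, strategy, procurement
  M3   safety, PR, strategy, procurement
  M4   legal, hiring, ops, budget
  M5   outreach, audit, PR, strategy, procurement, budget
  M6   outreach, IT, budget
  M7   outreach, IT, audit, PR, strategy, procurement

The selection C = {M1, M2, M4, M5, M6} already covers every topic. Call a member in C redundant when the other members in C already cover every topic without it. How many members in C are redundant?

4

Drop M1: safety uncovered — not redundant.
Drop M2: the rest still cover every topic — redundant.
Drop M4: the rest still cover every topic — redundant.
Drop M5: the rest still cover every topic — redundant.
Drop M6: the rest still cover every topic — redundant.
4 redundant: M2, M4, M5, M6.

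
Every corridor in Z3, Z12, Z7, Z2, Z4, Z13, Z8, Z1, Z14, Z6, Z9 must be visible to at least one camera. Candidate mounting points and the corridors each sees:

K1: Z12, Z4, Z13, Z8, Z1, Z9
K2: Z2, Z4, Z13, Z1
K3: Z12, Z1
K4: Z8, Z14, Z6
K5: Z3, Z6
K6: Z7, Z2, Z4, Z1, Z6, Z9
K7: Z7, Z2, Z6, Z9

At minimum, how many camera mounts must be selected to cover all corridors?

4

K1, K4, K5, K6 together cover {Z3, Z12, Z7, Z2, Z4, Z13, Z8, Z1, Z14, Z6, Z9} — every corridor.
No 3 of the 7 camera mounts cover everything (all 35 triples fall short), so 4 is minimum.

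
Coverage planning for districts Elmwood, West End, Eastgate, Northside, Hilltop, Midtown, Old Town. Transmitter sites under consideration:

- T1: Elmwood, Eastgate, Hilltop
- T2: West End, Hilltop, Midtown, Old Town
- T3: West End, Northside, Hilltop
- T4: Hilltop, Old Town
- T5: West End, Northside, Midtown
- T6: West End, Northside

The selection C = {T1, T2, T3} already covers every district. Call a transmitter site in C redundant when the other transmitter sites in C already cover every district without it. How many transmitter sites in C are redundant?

0

Drop T1: Elmwood, Eastgate uncovered — not redundant.
Drop T2: Midtown, Old Town uncovered — not redundant.
Drop T3: Northside uncovered — not redundant.
None of the transmitter sites in C is redundant.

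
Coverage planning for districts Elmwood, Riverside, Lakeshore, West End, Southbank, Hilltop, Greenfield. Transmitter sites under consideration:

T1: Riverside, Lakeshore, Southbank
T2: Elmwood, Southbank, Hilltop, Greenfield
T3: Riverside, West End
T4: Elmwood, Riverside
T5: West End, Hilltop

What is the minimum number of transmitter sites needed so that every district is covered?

T1, T2, T3 together cover {Elmwood, Riverside, Lakeshore, West End, Southbank, Hilltop, Greenfield} — every district.
No 2 of the 5 transmitter sites cover everything (all 10 pairs fall short), so 3 is minimum.

3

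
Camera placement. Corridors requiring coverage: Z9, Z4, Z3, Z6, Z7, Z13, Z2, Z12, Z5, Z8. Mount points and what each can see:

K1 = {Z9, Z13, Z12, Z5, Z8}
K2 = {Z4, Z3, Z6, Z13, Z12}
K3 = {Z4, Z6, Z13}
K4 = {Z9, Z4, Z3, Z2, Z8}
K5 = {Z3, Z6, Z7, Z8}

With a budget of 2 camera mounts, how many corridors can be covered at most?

8

Choosing K1, K2 covers {Z9, Z4, Z3, Z6, Z13, Z12, Z5, Z8} — 8 corridors.
No choice of 2 camera mounts does better; here Z7, Z2 are left uncovered.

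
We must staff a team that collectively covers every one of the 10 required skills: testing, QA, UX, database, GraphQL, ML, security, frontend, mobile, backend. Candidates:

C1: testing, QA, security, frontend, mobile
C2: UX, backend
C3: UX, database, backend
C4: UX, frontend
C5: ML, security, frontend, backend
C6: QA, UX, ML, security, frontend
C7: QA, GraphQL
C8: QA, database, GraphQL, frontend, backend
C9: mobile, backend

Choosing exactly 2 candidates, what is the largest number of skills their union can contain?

Choosing C1, C3 covers {testing, QA, UX, database, security, frontend, mobile, backend} — 8 skills.
No choice of 2 candidates does better; here GraphQL, ML are left uncovered.

8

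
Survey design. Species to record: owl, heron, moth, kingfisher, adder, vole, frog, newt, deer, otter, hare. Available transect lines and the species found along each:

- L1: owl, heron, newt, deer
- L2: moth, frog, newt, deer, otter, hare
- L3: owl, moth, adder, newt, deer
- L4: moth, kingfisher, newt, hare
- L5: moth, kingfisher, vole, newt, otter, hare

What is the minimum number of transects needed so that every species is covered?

L1, L2, L3, L5 together cover {owl, heron, moth, kingfisher, adder, vole, frog, newt, deer, otter, hare} — every species.
No 3 of the 5 transects cover everything (all 10 triples fall short), so 4 is minimum.

4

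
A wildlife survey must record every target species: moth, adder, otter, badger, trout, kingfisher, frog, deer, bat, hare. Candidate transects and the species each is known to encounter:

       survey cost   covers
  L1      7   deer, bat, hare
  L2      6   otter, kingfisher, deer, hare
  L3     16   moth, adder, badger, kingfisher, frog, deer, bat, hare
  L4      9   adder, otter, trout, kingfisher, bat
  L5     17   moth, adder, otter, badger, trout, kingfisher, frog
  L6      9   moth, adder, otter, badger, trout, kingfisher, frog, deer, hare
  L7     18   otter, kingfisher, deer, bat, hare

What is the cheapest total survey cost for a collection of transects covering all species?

16

L1, L6 cover every species at survey cost 7 + 9 = 16.
Any cover uses at least 2 transects; among all covering selections none totals below 16.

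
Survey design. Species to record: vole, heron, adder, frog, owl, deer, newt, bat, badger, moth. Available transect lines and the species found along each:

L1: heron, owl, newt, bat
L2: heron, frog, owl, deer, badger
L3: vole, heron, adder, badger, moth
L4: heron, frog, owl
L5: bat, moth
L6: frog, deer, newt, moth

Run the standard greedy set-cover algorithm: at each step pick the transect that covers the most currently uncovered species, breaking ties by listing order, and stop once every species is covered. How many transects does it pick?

3

Pick 1: L2 covers 5 new species (heron, frog, owl, deer, badger).
Pick 2: L3 covers 3 new species (vole, adder, moth).
Pick 3: L1 covers 2 new species (newt, bat).
Greedy uses 3 transects.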